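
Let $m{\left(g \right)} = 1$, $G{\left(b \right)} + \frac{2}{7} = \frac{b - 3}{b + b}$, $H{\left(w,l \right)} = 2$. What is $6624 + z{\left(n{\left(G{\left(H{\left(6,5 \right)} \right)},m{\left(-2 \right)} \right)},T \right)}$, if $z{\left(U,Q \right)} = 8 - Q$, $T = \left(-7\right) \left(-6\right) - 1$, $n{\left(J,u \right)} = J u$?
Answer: $6591$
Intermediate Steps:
$G{\left(b \right)} = - \frac{2}{7} + \frac{-3 + b}{2 b}$ ($G{\left(b \right)} = - \frac{2}{7} + \frac{b - 3}{b + b} = - \frac{2}{7} + \frac{-3 + b}{2 b}$)
$T = 41$ ($T = 42 - 1 = 41$)
$6624 + z{\left(n{\left(G{\left(H{\left(6,5 \right)} \right)},m{\left(-2 \right)} \right)},T \right)} = 6624 + \left(8 - 41\right) = 6624 - 33 = 6591$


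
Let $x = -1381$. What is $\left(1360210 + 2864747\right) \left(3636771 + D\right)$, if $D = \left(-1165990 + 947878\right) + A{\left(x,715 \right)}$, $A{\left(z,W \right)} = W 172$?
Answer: $14963272484523$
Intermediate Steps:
$A{\left(z,W \right)} = 172 W$
$D = -95132$ ($D = \left(-1165990 + 947878\right) + 172 \cdot 715 = -218112 + 122980 = -95132$)
$\left(1360210 + 2864747\right) \left(3636771 + D\right) = \left(1360210 + 2864747\right) \left(3636771 - 95132\right) = 4224957 \cdot 3541639 = 14963272484523$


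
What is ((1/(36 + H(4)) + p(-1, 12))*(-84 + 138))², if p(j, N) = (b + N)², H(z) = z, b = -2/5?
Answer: 528178644081/10000 ≈ 5.2818e+7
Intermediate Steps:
b = -⅖ (b = -2*⅕ = -⅖ ≈ -0.40000)
p(j, N) = (-⅖ + N)²
((1/(36 + H(4)) + p(-1, 12))*(-84 + 138))² = ((1/(36 + 4) + (-2 + 5*12)²/25)*(-84 + 138))² = ((1/40 + (-2 + 60)²/25)*54)² = ((1/40 + (1/25)*58²)*54)² = ((1/40 + (1/25)*3364)*54)² = ((1/40 + 3364/25)*54)² = ((26917/200)*54)² = (726759/100)² = 528178644081/10000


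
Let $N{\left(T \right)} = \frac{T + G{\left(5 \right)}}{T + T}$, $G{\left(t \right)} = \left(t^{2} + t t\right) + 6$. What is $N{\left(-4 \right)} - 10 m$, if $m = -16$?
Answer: $\frac{307}{2} \approx 153.5$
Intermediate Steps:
$G{\left(t \right)} = 6 + 2 t^{2}$ ($G{\left(t \right)} = \left(t^{2} + t^{2}\right) + 6 = 2 t^{2} + 6 = 6 + 2 t^{2}$)
$N{\left(T \right)} = \frac{56 + T}{2 T}$ ($N{\left(T \right)} = \frac{T + \left(6 + 2 \cdot 5^{2}\right)}{T + T} = \frac{T + \left(6 + 2 \cdot 25\right)}{2 T} = \left(T + \left(6 + 50\right)\right) \frac{1}{2 T} = \left(T + 56\right) \frac{1}{2 T} = \left(56 + T\right) \frac{1}{2 T} = \frac{56 + T}{2 T}$)
$N{\left(-4 \right)} - 10 m = \frac{56 - 4}{2 \left(-4\right)} - -160 = \frac{1}{2} \left(- \frac{1}{4}\right) 52 + 160 = - \frac{13}{2} + 160 = \frac{307}{2}$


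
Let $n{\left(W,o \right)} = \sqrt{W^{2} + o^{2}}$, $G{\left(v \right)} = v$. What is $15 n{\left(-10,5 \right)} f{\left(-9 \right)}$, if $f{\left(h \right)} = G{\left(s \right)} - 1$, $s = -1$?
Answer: $- 150 \sqrt{5} \approx -335.41$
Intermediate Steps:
$f{\left(h \right)} = -2$ ($f{\left(h \right)} = -1 - 1 = -2$)
$15 n{\left(-10,5 \right)} f{\left(-9 \right)} = 15 \sqrt{\left(-10\right)^{2} + 5^{2}} \left(-2\right) = 15 \sqrt{100 + 25} \left(-2\right) = 15 \sqrt{125} \left(-2\right) = 15 \cdot 5 \sqrt{5} \left(-2\right) = 75 \sqrt{5} \left(-2\right) = - 150 \sqrt{5}$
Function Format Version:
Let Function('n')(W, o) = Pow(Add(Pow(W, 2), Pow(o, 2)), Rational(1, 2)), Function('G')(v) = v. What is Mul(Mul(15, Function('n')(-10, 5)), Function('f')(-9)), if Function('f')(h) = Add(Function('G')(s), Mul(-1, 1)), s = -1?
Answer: Mul(-150, Pow(5, Rational(1, 2))) ≈ -335.41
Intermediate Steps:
Function('f')(h) = -2 (Function('f')(h) = Add(-1, Mul(-1, 1)) = Add(-1, -1) = -2)
Mul(Mul(15, Function('n')(-10, 5)), Function('f')(-9)) = Mul(Mul(15, Pow(Add(Pow(-10, 2), Pow(5, 2)), Rational(1, 2))), -2) = Mul(Mul(15, Pow(Add(100, 25), Rational(1, 2))), -2) = Mul(Mul(15, Pow(125, Rational(1, 2))), -2) = Mul(Mul(15, Mul(5, Pow(5, Rational(1, 2)))), -2) = Mul(Mul(75, Pow(5, Rational(1, 2))), -2) = Mul(-150, Pow(5, Rational(1, 2)))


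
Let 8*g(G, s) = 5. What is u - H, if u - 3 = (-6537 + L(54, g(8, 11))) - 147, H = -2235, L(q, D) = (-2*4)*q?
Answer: -4878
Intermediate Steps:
g(G, s) = 5/8 (g(G, s) = (1/8)*5 = 5/8)
L(q, D) = -8*q
u = -7113 (u = 3 + ((-6537 - 8*54) - 147) = 3 + ((-6537 - 432) - 147) = 3 + (-6969 - 147) = 3 - 7116 = -7113)
u - H = -7113 - 1*(-2235) = -7113 + 2235 = -4878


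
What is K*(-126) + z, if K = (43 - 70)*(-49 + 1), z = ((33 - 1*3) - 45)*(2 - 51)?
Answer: -162561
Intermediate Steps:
z = 735 (z = ((33 - 3) - 45)*(-49) = (30 - 45)*(-49) = -15*(-49) = 735)
K = 1296 (K = -27*(-48) = 1296)
K*(-126) + z = 1296*(-126) + 735 = -163296 + 735 = -162561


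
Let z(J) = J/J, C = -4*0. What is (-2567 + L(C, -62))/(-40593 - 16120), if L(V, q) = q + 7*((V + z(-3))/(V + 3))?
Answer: 7880/170139 ≈ 0.046315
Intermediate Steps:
C = 0
z(J) = 1
L(V, q) = q + 7*(1 + V)/(3 + V) (L(V, q) = q + 7*((V + 1)/(V + 3)) = q + 7*((1 + V)/(3 + V)) = q + 7*(1 + V)/(3 + V))
(-2567 + L(C, -62))/(-40593 - 16120) = (-2567 + (7 + 3*(-62) + 7*0 + 0*(-62))/(3 + 0))/(-40593 - 16120) = (-2567 + (7 - 186 + 0 + 0)/3)/(-56713) = (-2567 + (⅓)*(-179))*(-1/56713) = (-2567 - 179/3)*(-1/56713) = -7880/3*(-1/56713) = 7880/170139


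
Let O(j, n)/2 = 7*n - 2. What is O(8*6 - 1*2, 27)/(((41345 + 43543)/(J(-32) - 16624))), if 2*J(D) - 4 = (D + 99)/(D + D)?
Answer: -397876721/5432832 ≈ -73.236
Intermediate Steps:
J(D) = 2 + (99 + D)/(4*D) (J(D) = 2 + ((D + 99)/(D + D))/2 = 2 + ((99 + D)/((2*D)))/2 = 2 + ((99 + D)*(1/(2*D)))/2 = 2 + ((99 + D)/(2*D))/2 = 2 + (99 + D)/(4*D))
O(j, n) = -4 + 14*n (O(j, n) = 2*(7*n - 2) = 2*(-2 + 7*n) = -4 + 14*n)
O(8*6 - 1*2, 27)/(((41345 + 43543)/(J(-32) - 16624))) = (-4 + 14*27)/(((41345 + 43543)/((9/4)*(11 - 32)/(-32) - 16624))) = (-4 + 378)/((84888/((9/4)*(-1/32)*(-21) - 16624))) = 374/((84888/(189/128 - 16624))) = 374/((84888/(-2127683/128))) = 374/((84888*(-128/2127683))) = 374/(-10865664/2127683) = 374*(-2127683/10865664) = -397876721/5432832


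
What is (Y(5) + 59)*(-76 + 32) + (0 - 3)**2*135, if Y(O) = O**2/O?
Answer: -1601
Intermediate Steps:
Y(O) = O
(Y(5) + 59)*(-76 + 32) + (0 - 3)**2*135 = (5 + 59)*(-76 + 32) + (0 - 3)**2*135 = 64*(-44) + (-3)**2*135 = -2816 + 9*135 = -2816 + 1215 = -1601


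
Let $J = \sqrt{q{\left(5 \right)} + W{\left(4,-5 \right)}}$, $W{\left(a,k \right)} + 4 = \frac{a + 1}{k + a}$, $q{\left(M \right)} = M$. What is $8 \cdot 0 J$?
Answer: $0$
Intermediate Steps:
$W{\left(a,k \right)} = -4 + \frac{1 + a}{a + k}$ ($W{\left(a,k \right)} = -4 + \frac{a + 1}{k + a} = -4 + \frac{1 + a}{a + k}$)
$J = 2 i$ ($J = \sqrt{5 + \frac{1 - -20 - 12}{4 - 5}} = \sqrt{5 + \frac{1 + 20 - 12}{-1}} = \sqrt{5 - 9} = \sqrt{-4} = 2 i \approx 2.0 i$)
$8 \cdot 0 J = 8 \cdot 0 \cdot 2 i = 0 \cdot 2 i = 0$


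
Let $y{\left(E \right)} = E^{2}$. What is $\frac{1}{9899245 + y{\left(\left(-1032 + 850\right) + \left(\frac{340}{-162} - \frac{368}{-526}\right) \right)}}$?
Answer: $\frac{453817809}{4507717950584509} \approx 1.0068 \cdot 10^{-7}$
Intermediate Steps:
$\frac{1}{9899245 + y{\left(\left(-1032 + 850\right) + \left(\frac{340}{-162} - \frac{368}{-526}\right) \right)}} = \frac{1}{9899245 + \left(\left(-1032 + 850\right) + \left(\frac{340}{-162} - \frac{368}{-526}\right)\right)^{2}} = \frac{1}{9899245 + \left(-182 + \left(340 \left(- \frac{1}{162}\right) - - \frac{184}{263}\right)\right)^{2}} = \frac{1}{9899245 + \left(-182 + \left(- \frac{170}{81} + \frac{184}{263}\right)\right)^{2}} = \frac{1}{9899245 + \left(-182 - \frac{29806}{21303}\right)^{2}} = \frac{1}{9899245 + \left(- \frac{3906952}{21303}\right)^{2}} = \frac{1}{9899245 + \frac{15264273930304}{453817809}} = \frac{1}{\frac{4507717950584509}{453817809}} = \frac{453817809}{4507717950584509}$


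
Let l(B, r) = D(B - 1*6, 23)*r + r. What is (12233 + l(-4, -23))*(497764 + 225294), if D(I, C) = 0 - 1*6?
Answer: 8928320184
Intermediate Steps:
D(I, C) = -6 (D(I, C) = 0 - 6 = -6)
l(B, r) = -5*r (l(B, r) = -6*r + r = -5*r)
(12233 + l(-4, -23))*(497764 + 225294) = (12233 - 5*(-23))*(497764 + 225294) = (12233 + 115)*723058 = 12348*723058 = 8928320184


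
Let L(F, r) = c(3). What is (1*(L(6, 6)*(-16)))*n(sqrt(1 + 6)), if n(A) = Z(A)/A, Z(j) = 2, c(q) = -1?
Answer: 32*sqrt(7)/7 ≈ 12.095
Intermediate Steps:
L(F, r) = -1
n(A) = 2/A
(1*(L(6, 6)*(-16)))*n(sqrt(1 + 6)) = (1*(-1*(-16)))*(2/(sqrt(1 + 6))) = (1*16)*(2/(sqrt(7))) = 16*(2*(sqrt(7)/7)) = 16*(2*sqrt(7)/7) = 32*sqrt(7)/7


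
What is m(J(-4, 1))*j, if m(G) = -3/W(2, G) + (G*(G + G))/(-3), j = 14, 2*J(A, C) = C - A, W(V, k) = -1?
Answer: -49/3 ≈ -16.333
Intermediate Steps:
J(A, C) = C/2 - A/2 (J(A, C) = (C - A)/2 = C/2 - A/2)
m(G) = 3 - 2*G²/3 (m(G) = -3/(-1) + (G*(G + G))/(-3) = -3*(-1) + (G*(2*G))*(-⅓) = 3 + (2*G²)*(-⅓) = 3 - 2*G²/3)
m(J(-4, 1))*j = (3 - 2*((½)*1 - ½*(-4))²/3)*14 = (3 - 2*(½ + 2)²/3)*14 = (3 - 2*(5/2)²/3)*14 = (3 - ⅔*25/4)*14 = (3 - 25/6)*14 = -7/6*14 = -49/3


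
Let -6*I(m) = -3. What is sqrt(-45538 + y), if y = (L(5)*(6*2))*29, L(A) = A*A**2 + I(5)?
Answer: 2*I*sqrt(466) ≈ 43.174*I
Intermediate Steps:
I(m) = 1/2 (I(m) = -1/6*(-3) = 1/2)
L(A) = 1/2 + A**3 (L(A) = A*A**2 + 1/2 = A**3 + 1/2 = 1/2 + A**3)
y = 43674 (y = ((1/2 + 5**3)*(6*2))*29 = ((1/2 + 125)*12)*29 = ((251/2)*12)*29 = 1506*29 = 43674)
sqrt(-45538 + y) = sqrt(-45538 + 43674) = sqrt(-1864) = 2*I*sqrt(466)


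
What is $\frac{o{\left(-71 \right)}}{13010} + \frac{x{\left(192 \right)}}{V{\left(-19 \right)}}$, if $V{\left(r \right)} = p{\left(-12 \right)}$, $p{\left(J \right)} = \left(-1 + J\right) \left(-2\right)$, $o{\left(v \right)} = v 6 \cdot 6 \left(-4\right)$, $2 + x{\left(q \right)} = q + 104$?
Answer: $\frac{1022691}{84565} \approx 12.094$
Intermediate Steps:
$x{\left(q \right)} = 102 + q$ ($x{\left(q \right)} = -2 + \left(q + 104\right) = -2 + \left(104 + q\right) = 102 + q$)
$o{\left(v \right)} = - 144 v$ ($o{\left(v \right)} = v 36 \left(-4\right) = 36 v \left(-4\right) = - 144 v$)
$p{\left(J \right)} = 2 - 2 J$
$V{\left(r \right)} = 26$ ($V{\left(r \right)} = 2 - -24 = 2 + 24 = 26$)
$\frac{o{\left(-71 \right)}}{13010} + \frac{x{\left(192 \right)}}{V{\left(-19 \right)}} = \frac{\left(-144\right) \left(-71\right)}{13010} + \frac{102 + 192}{26} = 10224 \cdot \frac{1}{13010} + 294 \cdot \frac{1}{26} = \frac{5112}{6505} + \frac{147}{13} = \frac{1022691}{84565}$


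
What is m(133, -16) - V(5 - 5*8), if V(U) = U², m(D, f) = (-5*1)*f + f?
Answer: -1161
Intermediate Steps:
m(D, f) = -4*f (m(D, f) = -5*f + f = -4*f)
m(133, -16) - V(5 - 5*8) = -4*(-16) - (5 - 5*8)² = 64 - (5 - 40)² = 64 - 1*(-35)² = 64 - 1*1225 = 64 - 1225 = -1161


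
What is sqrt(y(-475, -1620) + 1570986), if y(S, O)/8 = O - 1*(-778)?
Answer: 5*sqrt(62570) ≈ 1250.7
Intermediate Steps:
y(S, O) = 6224 + 8*O (y(S, O) = 8*(O - 1*(-778)) = 8*(O + 778) = 8*(778 + O) = 6224 + 8*O)
sqrt(y(-475, -1620) + 1570986) = sqrt((6224 + 8*(-1620)) + 1570986) = sqrt((6224 - 12960) + 1570986) = sqrt(-6736 + 1570986) = sqrt(1564250) = 5*sqrt(62570)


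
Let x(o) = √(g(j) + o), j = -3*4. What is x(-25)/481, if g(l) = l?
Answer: I*√37/481 ≈ 0.012646*I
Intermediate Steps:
j = -12
x(o) = √(-12 + o)
x(-25)/481 = √(-12 - 25)/481 = √(-37)*(1/481) = (I*√37)*(1/481) = I*√37/481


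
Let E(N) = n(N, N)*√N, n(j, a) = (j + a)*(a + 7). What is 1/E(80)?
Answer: √5/278400 ≈ 8.0319e-6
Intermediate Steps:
n(j, a) = (7 + a)*(a + j) (n(j, a) = (a + j)*(7 + a) = (7 + a)*(a + j))
E(N) = √N*(2*N² + 14*N) (E(N) = (N² + 7*N + 7*N + N*N)*√N = (N² + 7*N + 7*N + N²)*√N = (2*N² + 14*N)*√N = √N*(2*N² + 14*N))
1/E(80) = 1/(2*80^(3/2)*(7 + 80)) = 1/(2*(320*√5)*87) = 1/(55680*√5) = √5/278400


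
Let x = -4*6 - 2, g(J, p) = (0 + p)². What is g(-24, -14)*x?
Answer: -5096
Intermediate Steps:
g(J, p) = p²
x = -26 (x = -24 - 2 = -26)
g(-24, -14)*x = (-14)²*(-26) = 196*(-26) = -5096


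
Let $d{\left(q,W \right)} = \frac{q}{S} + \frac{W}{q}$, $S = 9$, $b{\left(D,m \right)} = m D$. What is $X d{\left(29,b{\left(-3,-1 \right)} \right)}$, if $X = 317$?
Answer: $\frac{275156}{261} \approx 1054.2$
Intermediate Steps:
$b{\left(D,m \right)} = D m$
$d{\left(q,W \right)} = \frac{q}{9} + \frac{W}{q}$
$X d{\left(29,b{\left(-3,-1 \right)} \right)} = 317 \left(\frac{1}{9} \cdot 29 + \frac{\left(-3\right) \left(-1\right)}{29}\right) = 317 \left(\frac{29}{9} + 3 \cdot \frac{1}{29}\right) = 317 \left(\frac{29}{9} + \frac{3}{29}\right) = 317 \cdot \frac{868}{261} = \frac{275156}{261}$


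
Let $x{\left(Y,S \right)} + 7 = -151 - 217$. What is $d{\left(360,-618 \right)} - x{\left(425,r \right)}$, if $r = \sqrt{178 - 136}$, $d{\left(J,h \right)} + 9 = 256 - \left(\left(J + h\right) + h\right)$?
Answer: $1498$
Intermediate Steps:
$d{\left(J,h \right)} = 247 - J - 2 h$ ($d{\left(J,h \right)} = -9 - \left(-256 + J + 2 h\right) = 247 - J - 2 h$)
$r = \sqrt{42} \approx 6.4807$
$x{\left(Y,S \right)} = -375$ ($x{\left(Y,S \right)} = -7 - 368 = -375$)
$d{\left(360,-618 \right)} - x{\left(425,r \right)} = \left(247 - 360 - -1236\right) - -375 = \left(247 - 360 + 1236\right) + 375 = 1123 + 375 = 1498$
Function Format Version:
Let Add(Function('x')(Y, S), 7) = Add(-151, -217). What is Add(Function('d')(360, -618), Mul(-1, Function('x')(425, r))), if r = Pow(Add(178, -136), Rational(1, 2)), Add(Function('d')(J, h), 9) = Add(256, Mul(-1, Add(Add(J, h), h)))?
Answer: 1498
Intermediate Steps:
Function('d')(J, h) = Add(247, Mul(-1, J), Mul(-2, h)) (Function('d')(J, h) = Add(-9, Add(256, Mul(-1, Add(Add(J, h), h)))) = Add(-9, Add(256, Mul(-1, Add(J, Mul(2, h))))) = Add(-9, Add(256, Add(Mul(-1, J), Mul(-2, h)))) = Add(-9, Add(256, Mul(-1, J), Mul(-2, h))) = Add(247, Mul(-1, J), Mul(-2, h)))
r = Pow(42, Rational(1, 2)) ≈ 6.4807
Function('x')(Y, S) = -375 (Function('x')(Y, S) = Add(-7, Add(-151, -217)) = Add(-7, -368) = -375)
Add(Function('d')(360, -618), Mul(-1, Function('x')(425, r))) = Add(Add(247, Mul(-1, 360), Mul(-2, -618)), Mul(-1, -375)) = Add(Add(247, -360, 1236), 375) = Add(1123, 375) = 1498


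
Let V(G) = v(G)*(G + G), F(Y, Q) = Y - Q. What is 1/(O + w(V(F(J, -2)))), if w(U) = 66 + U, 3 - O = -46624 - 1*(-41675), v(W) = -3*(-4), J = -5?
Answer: 1/4946 ≈ 0.00020218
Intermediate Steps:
v(W) = 12
O = 4952 (O = 3 - (-46624 - 1*(-41675)) = 3 - (-46624 + 41675) = 3 - 1*(-4949) = 3 + 4949 = 4952)
V(G) = 24*G (V(G) = 12*(G + G) = 12*(2*G) = 24*G)
1/(O + w(V(F(J, -2)))) = 1/(4952 + (66 + 24*(-5 - 1*(-2)))) = 1/(4952 + (66 + 24*(-5 + 2))) = 1/(4952 + (66 + 24*(-3))) = 1/(4952 + (66 - 72)) = 1/(4952 - 6) = 1/4946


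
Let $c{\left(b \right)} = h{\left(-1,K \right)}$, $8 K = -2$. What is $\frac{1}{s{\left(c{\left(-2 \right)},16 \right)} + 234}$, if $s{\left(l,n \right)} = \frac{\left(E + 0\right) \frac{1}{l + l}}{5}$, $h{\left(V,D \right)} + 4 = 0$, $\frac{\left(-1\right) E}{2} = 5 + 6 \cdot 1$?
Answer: $\frac{20}{4691} \approx 0.0042635$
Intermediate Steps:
$K = - \frac{1}{4}$ ($K = \frac{1}{8} \left(-2\right) = - \frac{1}{4} \approx -0.25$)
$E = -22$ ($E = - 2 \left(5 + 6 \cdot 1\right) = - 2 \left(5 + 6\right) = \left(-2\right) 11 = -22$)
$h{\left(V,D \right)} = -4$ ($h{\left(V,D \right)} = -4 + 0 = -4$)
$c{\left(b \right)} = -4$
$s{\left(l,n \right)} = - \frac{11}{5 l}$ ($s{\left(l,n \right)} = \frac{\left(-22 + 0\right) \frac{1}{l + l}}{5} = - \frac{22}{2 l} \frac{1}{5} = - 22 \frac{1}{2 l} \frac{1}{5} = - \frac{11}{l} \frac{1}{5} = - \frac{11}{5 l}$)
$\frac{1}{s{\left(c{\left(-2 \right)},16 \right)} + 234} = \frac{1}{- \frac{11}{5 \left(-4\right)} + 234} = \frac{1}{\left(- \frac{11}{5}\right) \left(- \frac{1}{4}\right) + 234} = \frac{1}{\frac{11}{20} + 234} = \frac{1}{\frac{4691}{20}} = \frac{20}{4691}$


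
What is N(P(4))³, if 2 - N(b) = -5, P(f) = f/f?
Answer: 343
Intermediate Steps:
P(f) = 1
N(b) = 7 (N(b) = 2 - 1*(-5) = 2 + 5 = 7)
N(P(4))³ = 7³ = 343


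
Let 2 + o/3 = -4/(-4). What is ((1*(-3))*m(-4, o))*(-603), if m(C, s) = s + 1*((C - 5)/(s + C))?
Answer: -21708/7 ≈ -3101.1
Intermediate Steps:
o = -3 (o = -6 + 3*(-4/(-4)) = -6 + 3*(-4*(-1/4)) = -6 + 3*1 = -6 + 3 = -3)
m(C, s) = s + (-5 + C)/(C + s) (m(C, s) = s + 1*((-5 + C)/(C + s)) = s + (-5 + C)/(C + s))
((1*(-3))*m(-4, o))*(-603) = ((1*(-3))*((-5 - 4 + (-3)**2 - 4*(-3))/(-4 - 3)))*(-603) = -3*(-5 - 4 + 9 + 12)/(-7)*(-603) = -(-3)*12/7*(-603) = -3*(-12/7)*(-603) = (36/7)*(-603) = -21708/7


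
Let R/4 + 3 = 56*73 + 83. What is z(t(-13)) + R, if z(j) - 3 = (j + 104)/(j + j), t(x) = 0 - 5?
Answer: 166651/10 ≈ 16665.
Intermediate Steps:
R = 16672 (R = -12 + 4*(56*73 + 83) = -12 + 4*(4088 + 83) = -12 + 4*4171 = -12 + 16684 = 16672)
t(x) = -5
z(j) = 3 + (104 + j)/(2*j) (z(j) = 3 + (j + 104)/(j + j) = 3 + (104 + j)/((2*j)) = 3 + (104 + j)*(1/(2*j)) = 3 + (104 + j)/(2*j))
z(t(-13)) + R = (7/2 + 52/(-5)) + 16672 = (7/2 + 52*(-⅕)) + 16672 = (7/2 - 52/5) + 16672 = -69/10 + 16672 = 166651/10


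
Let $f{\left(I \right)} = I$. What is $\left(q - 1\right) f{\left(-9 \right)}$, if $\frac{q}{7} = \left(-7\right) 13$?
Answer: $5742$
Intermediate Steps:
$q = -637$ ($q = 7 \left(\left(-7\right) 13\right) = 7 \left(-91\right) = -637$)
$\left(q - 1\right) f{\left(-9 \right)} = \left(-637 - 1\right) \left(-9\right) = \left(-638\right) \left(-9\right) = 5742$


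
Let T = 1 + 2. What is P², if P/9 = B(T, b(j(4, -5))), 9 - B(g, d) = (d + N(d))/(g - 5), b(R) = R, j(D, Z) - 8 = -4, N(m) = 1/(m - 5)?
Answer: 35721/4 ≈ 8930.3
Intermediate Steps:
N(m) = 1/(-5 + m)
j(D, Z) = 4 (j(D, Z) = 8 - 4 = 4)
T = 3
B(g, d) = 9 - (d + 1/(-5 + d))/(-5 + g) (B(g, d) = 9 - (d + 1/(-5 + d))/(g - 5) = 9 - (d + 1/(-5 + d))/(-5 + g))
P = 189/2 (P = 9*((-1 - (-5 + 4)*(45 + 4 - 9*3))/((-5 + 4)*(-5 + 3))) = 9*((-1 - 1*(-1)*(45 + 4 - 27))/(-1*(-2))) = 9*(-1*(-½)*(-1 - 1*(-1)*22)) = 9*(-1*(-½)*(-1 + 22)) = 9*(-1*(-½)*21) = 9*(21/2) = 189/2 ≈ 94.500)
P² = (189/2)² = 35721/4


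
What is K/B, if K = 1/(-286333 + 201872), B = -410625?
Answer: 1/34681798125 ≈ 2.8834e-11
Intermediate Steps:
K = -1/84461 (K = 1/(-84461) = -1/84461 ≈ -1.1840e-5)
K/B = -1/84461/(-410625) = -1/84461*(-1/410625) = 1/34681798125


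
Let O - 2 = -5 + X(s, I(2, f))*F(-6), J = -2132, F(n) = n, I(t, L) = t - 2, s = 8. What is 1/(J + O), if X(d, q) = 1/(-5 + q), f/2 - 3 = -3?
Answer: -5/10669 ≈ -0.00046865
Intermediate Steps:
f = 0 (f = 6 + 2*(-3) = 6 - 6 = 0)
I(t, L) = -2 + t
O = -9/5 (O = 2 + (-5 - 6/(-5 + (-2 + 2))) = 2 + (-5 - 6/(-5 + 0)) = 2 + (-5 - 6/(-5)) = 2 + (-5 - 1/5*(-6)) = 2 + (-5 + 6/5) = 2 - 19/5 = -9/5 ≈ -1.8000)
1/(J + O) = 1/(-2132 - 9/5) = 1/(-10669/5) = -5/10669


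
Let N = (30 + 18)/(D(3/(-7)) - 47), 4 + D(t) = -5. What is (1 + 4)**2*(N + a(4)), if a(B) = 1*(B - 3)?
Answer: 25/7 ≈ 3.5714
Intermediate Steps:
D(t) = -9 (D(t) = -4 - 5 = -9)
a(B) = -3 + B (a(B) = 1*(-3 + B) = -3 + B)
N = -6/7 (N = (30 + 18)/(-9 - 47) = 48/(-56) = 48*(-1/56) = -6/7 ≈ -0.85714)
(1 + 4)**2*(N + a(4)) = (1 + 4)**2*(-6/7 + (-3 + 4)) = 5**2*(-6/7 + 1) = 25*(1/7) = 25/7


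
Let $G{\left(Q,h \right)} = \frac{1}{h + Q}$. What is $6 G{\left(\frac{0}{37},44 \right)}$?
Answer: $\frac{3}{22} \approx 0.13636$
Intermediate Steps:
$G{\left(Q,h \right)} = \frac{1}{Q + h}$
$6 G{\left(\frac{0}{37},44 \right)} = \frac{6}{\frac{0}{37} + 44} = \frac{6}{0 \cdot \frac{1}{37} + 44} = \frac{6}{0 + 44} = \frac{6}{44} = 6 \cdot \frac{1}{44} = \frac{3}{22}$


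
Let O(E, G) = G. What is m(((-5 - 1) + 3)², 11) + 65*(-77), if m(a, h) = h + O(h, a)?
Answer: -4985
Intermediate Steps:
m(a, h) = a + h (m(a, h) = h + a = a + h)
m(((-5 - 1) + 3)², 11) + 65*(-77) = (((-5 - 1) + 3)² + 11) + 65*(-77) = ((-6 + 3)² + 11) - 5005 = ((-3)² + 11) - 5005 = (9 + 11) - 5005 = 20 - 5005 = -4985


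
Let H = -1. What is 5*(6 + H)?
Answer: 25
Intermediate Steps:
5*(6 + H) = 5*(6 - 1) = 5*5 = 25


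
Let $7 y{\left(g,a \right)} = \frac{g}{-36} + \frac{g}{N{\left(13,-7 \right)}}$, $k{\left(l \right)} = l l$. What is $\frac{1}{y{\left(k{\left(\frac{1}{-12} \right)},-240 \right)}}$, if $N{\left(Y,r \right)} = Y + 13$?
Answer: $\frac{471744}{5} \approx 94349.0$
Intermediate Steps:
$N{\left(Y,r \right)} = 13 + Y$
$k{\left(l \right)} = l^{2}$
$y{\left(g,a \right)} = \frac{5 g}{3276}$ ($y{\left(g,a \right)} = \frac{\frac{g}{-36} + \frac{g}{13 + 13}}{7} = \frac{g \left(- \frac{1}{36}\right) + \frac{g}{26}}{7} = \frac{- \frac{g}{36} + g \frac{1}{26}}{7} = \frac{- \frac{g}{36} + \frac{g}{26}}{7} = \frac{\frac{5}{468} g}{7} = \frac{5 g}{3276}$)
$\frac{1}{y{\left(k{\left(\frac{1}{-12} \right)},-240 \right)}} = \frac{1}{\frac{5}{3276} \left(\frac{1}{-12}\right)^{2}} = \frac{1}{\frac{5}{3276} \left(- \frac{1}{12}\right)^{2}} = \frac{1}{\frac{5}{3276} \cdot \frac{1}{144}} = \frac{1}{\frac{5}{471744}} = \frac{471744}{5}$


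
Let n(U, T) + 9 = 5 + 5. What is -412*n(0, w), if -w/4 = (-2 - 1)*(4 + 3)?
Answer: -412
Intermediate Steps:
w = 84 (w = -4*(-2 - 1)*(4 + 3) = -(-12)*7 = -4*(-21) = 84)
n(U, T) = 1 (n(U, T) = -9 + (5 + 5) = -9 + 10 = 1)
-412*n(0, w) = -412*1 = -412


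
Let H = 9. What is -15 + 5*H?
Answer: 30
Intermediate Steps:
-15 + 5*H = -15 + 5*9 = -15 + 45 = 30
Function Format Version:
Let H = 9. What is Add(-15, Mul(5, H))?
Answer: 30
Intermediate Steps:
Add(-15, Mul(5, H)) = Add(-15, Mul(5, 9)) = Add(-15, 45) = 30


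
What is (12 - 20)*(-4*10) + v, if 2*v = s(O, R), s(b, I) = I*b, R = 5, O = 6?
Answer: 335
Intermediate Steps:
v = 15 (v = (5*6)/2 = (½)*30 = 15)
(12 - 20)*(-4*10) + v = (12 - 20)*(-4*10) + 15 = -8*(-40) + 15 = 320 + 15 = 335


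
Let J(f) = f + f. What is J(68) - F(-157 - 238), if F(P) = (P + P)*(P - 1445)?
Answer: -1453464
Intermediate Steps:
F(P) = 2*P*(-1445 + P) (F(P) = (2*P)*(-1445 + P) = 2*P*(-1445 + P))
J(f) = 2*f
J(68) - F(-157 - 238) = 2*68 - 2*(-157 - 238)*(-1445 + (-157 - 238)) = 136 - 2*(-395)*(-1445 - 395) = 136 - 2*(-395)*(-1840) = 136 - 1*1453600 = 136 - 1453600 = -1453464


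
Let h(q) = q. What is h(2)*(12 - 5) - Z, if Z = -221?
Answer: 235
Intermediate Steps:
h(2)*(12 - 5) - Z = 2*(12 - 5) - 1*(-221) = 2*7 + 221 = 14 + 221 = 235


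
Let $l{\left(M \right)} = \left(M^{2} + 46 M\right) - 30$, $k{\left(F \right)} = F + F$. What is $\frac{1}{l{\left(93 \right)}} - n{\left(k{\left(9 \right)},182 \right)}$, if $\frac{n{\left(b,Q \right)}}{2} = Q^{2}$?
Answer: $- \frac{854400455}{12897} \approx -66248.0$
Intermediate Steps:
$k{\left(F \right)} = 2 F$
$n{\left(b,Q \right)} = 2 Q^{2}$
$l{\left(M \right)} = -30 + M^{2} + 46 M$
$\frac{1}{l{\left(93 \right)}} - n{\left(k{\left(9 \right)},182 \right)} = \frac{1}{-30 + 93^{2} + 46 \cdot 93} - 2 \cdot 182^{2} = \frac{1}{-30 + 8649 + 4278} - 2 \cdot 33124 = \frac{1}{12897} - 66248 = - \frac{854400455}{12897}$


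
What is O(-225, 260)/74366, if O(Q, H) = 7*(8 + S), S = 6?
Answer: 49/37183 ≈ 0.0013178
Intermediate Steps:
O(Q, H) = 98 (O(Q, H) = 7*(8 + 6) = 7*14 = 98)
O(-225, 260)/74366 = 98/74366 = 98*(1/74366) = 49/37183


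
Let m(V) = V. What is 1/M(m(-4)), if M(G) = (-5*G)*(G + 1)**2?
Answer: 1/180 ≈ 0.0055556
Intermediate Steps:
M(G) = -5*G*(1 + G)**2 (M(G) = (-5*G)*(1 + G)**2 = -5*G*(1 + G)**2)
1/M(m(-4)) = 1/(-5*(-4)*(1 - 4)**2) = 1/(-5*(-4)*(-3)**2) = 1/(-5*(-4)*9) = 1/180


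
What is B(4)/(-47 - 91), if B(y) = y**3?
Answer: -32/69 ≈ -0.46377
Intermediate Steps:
B(4)/(-47 - 91) = 4**3/(-47 - 91) = 64/(-138) = 64*(-1/138) = -32/69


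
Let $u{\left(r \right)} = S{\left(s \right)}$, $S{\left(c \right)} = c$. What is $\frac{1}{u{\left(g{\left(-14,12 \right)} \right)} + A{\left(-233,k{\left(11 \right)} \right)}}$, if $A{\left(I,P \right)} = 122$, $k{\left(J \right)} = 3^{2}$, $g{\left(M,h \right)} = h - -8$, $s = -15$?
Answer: $\frac{1}{107} \approx 0.0093458$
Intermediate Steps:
$g{\left(M,h \right)} = 8 + h$ ($g{\left(M,h \right)} = h + 8 = 8 + h$)
$k{\left(J \right)} = 9$
$u{\left(r \right)} = -15$
$\frac{1}{u{\left(g{\left(-14,12 \right)} \right)} + A{\left(-233,k{\left(11 \right)} \right)}} = \frac{1}{-15 + 122} = \frac{1}{107}$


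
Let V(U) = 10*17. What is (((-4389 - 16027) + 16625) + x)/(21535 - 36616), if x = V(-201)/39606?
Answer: 75073088/298649043 ≈ 0.25138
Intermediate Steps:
V(U) = 170
x = 85/19803 (x = 170/39606 = 170*(1/39606) = 85/19803 ≈ 0.0042923)
(((-4389 - 16027) + 16625) + x)/(21535 - 36616) = (((-4389 - 16027) + 16625) + 85/19803)/(21535 - 36616) = ((-20416 + 16625) + 85/19803)/(-15081) = (-3791 + 85/19803)*(-1/15081) = -75073088/19803*(-1/15081) = 75073088/298649043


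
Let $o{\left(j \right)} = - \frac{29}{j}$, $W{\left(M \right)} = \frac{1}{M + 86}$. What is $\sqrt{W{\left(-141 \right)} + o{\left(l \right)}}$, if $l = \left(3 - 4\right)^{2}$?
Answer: $\frac{2 i \sqrt{21945}}{55} \approx 5.3869 i$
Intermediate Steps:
$W{\left(M \right)} = \frac{1}{86 + M}$
$l = 1$ ($l = \left(-1\right)^{2} = 1$)
$\sqrt{W{\left(-141 \right)} + o{\left(l \right)}} = \sqrt{\frac{1}{86 - 141} - \frac{29}{1}} = \sqrt{\frac{1}{-55} - 29} = \sqrt{- \frac{1}{55} - 29} = \sqrt{- \frac{1596}{55}} = \frac{2 i \sqrt{21945}}{55}$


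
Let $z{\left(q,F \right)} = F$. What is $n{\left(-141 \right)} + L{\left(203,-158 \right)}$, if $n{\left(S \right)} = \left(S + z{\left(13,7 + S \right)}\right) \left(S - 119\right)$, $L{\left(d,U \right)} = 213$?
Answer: $71713$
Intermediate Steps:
$n{\left(S \right)} = \left(-119 + S\right) \left(7 + 2 S\right)$ ($n{\left(S \right)} = \left(S + \left(7 + S\right)\right) \left(S - 119\right) = \left(7 + 2 S\right) \left(-119 + S\right) = \left(-119 + S\right) \left(7 + 2 S\right)$)
$n{\left(-141 \right)} + L{\left(203,-158 \right)} = \left(-833 - -32571 + 2 \left(-141\right)^{2}\right) + 213 = \left(-833 + 32571 + 2 \cdot 19881\right) + 213 = \left(-833 + 32571 + 39762\right) + 213 = 71500 + 213 = 71713$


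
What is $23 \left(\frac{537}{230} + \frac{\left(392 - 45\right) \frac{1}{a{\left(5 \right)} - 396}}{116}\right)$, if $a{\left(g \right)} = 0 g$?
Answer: $\frac{12293911}{229680} \approx 53.526$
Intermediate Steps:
$a{\left(g \right)} = 0$
$23 \left(\frac{537}{230} + \frac{\left(392 - 45\right) \frac{1}{a{\left(5 \right)} - 396}}{116}\right) = 23 \left(\frac{537}{230} + \frac{\left(392 - 45\right) \frac{1}{0 - 396}}{116}\right) = 23 \left(537 \cdot \frac{1}{230} + \frac{347}{-396} \cdot \frac{1}{116}\right) = 23 \left(\frac{537}{230} + 347 \left(- \frac{1}{396}\right) \frac{1}{116}\right) = 23 \left(\frac{537}{230} - \frac{347}{45936}\right) = 23 \cdot \frac{12293911}{5282640} = \frac{12293911}{229680}$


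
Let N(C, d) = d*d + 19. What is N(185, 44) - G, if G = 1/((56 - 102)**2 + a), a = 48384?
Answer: 98727499/50500 ≈ 1955.0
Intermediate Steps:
N(C, d) = 19 + d**2 (N(C, d) = d**2 + 19 = 19 + d**2)
G = 1/50500 (G = 1/((56 - 102)**2 + 48384) = 1/((-46)**2 + 48384) = 1/(2116 + 48384) = 1/50500 ≈ 1.9802e-5)
N(185, 44) - G = (19 + 44**2) - 1*1/50500 = (19 + 1936) - 1/50500 = 1955 - 1/50500 = 98727499/50500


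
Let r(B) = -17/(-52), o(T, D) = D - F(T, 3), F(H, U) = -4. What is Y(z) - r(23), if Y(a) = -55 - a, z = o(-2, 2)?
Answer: -3189/52 ≈ -61.327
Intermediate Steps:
o(T, D) = 4 + D (o(T, D) = D - 1*(-4) = D + 4 = 4 + D)
r(B) = 17/52 (r(B) = -17*(-1/52) = 17/52)
z = 6 (z = 4 + 2 = 6)
Y(z) - r(23) = (-55 - 1*6) - 1*17/52 = (-55 - 6) - 17/52 = -61 - 17/52 = -3189/52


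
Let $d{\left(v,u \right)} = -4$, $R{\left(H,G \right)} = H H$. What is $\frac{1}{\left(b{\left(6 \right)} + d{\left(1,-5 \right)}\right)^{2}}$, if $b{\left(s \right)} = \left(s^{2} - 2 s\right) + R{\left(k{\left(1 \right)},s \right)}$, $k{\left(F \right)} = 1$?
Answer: $\frac{1}{441} \approx 0.0022676$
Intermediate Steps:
$R{\left(H,G \right)} = H^{2}$
$b{\left(s \right)} = 1 + s^{2} - 2 s$ ($b{\left(s \right)} = \left(s^{2} - 2 s\right) + 1^{2} = \left(s^{2} - 2 s\right) + 1 = 1 + s^{2} - 2 s$)
$\frac{1}{\left(b{\left(6 \right)} + d{\left(1,-5 \right)}\right)^{2}} = \frac{1}{\left(\left(1 + 6^{2} - 12\right) - 4\right)^{2}} = \frac{1}{\left(\left(1 + 36 - 12\right) - 4\right)^{2}} = \frac{1}{\left(25 - 4\right)^{2}} = \frac{1}{21^{2}} = \frac{1}{441}$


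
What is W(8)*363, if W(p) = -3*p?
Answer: -8712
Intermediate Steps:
W(8)*363 = -3*8*363 = -24*363 = -8712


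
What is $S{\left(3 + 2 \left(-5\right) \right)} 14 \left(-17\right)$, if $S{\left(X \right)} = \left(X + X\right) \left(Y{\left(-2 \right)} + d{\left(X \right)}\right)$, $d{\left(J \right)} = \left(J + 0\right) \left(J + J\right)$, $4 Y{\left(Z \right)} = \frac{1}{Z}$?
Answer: $\frac{652239}{2} \approx 3.2612 \cdot 10^{5}$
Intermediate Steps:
$Y{\left(Z \right)} = \frac{1}{4 Z}$
$d{\left(J \right)} = 2 J^{2}$ ($d{\left(J \right)} = J 2 J = 2 J^{2}$)
$S{\left(X \right)} = 2 X \left(- \frac{1}{8} + 2 X^{2}\right)$ ($S{\left(X \right)} = \left(X + X\right) \left(\frac{1}{4 \left(-2\right)} + 2 X^{2}\right) = 2 X \left(\frac{1}{4} \left(- \frac{1}{2}\right) + 2 X^{2}\right) = 2 X \left(- \frac{1}{8} + 2 X^{2}\right)$)
$S{\left(3 + 2 \left(-5\right) \right)} 14 \left(-17\right) = \left(4 \left(3 + 2 \left(-5\right)\right)^{3} - \frac{3 + 2 \left(-5\right)}{4}\right) 14 \left(-17\right) = \left(4 \left(3 - 10\right)^{3} - \frac{3 - 10}{4}\right) 14 \left(-17\right) = \left(4 \left(-7\right)^{3} - - \frac{7}{4}\right) 14 \left(-17\right) = \left(4 \left(-343\right) + \frac{7}{4}\right) 14 \left(-17\right) = \left(-1372 + \frac{7}{4}\right) 14 \left(-17\right) = \left(- \frac{5481}{4}\right) 14 \left(-17\right) = \left(- \frac{38367}{2}\right) \left(-17\right) = \frac{652239}{2}$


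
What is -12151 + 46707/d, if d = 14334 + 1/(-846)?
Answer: -147310352891/12126563 ≈ -12148.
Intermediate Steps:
d = 12126563/846 (d = 14334 - 1/846 = 12126563/846 ≈ 14334.)
-12151 + 46707/d = -12151 + 46707/(12126563/846) = -12151 + 46707*(846/12126563) = -12151 + 39514122/12126563 = -147310352891/12126563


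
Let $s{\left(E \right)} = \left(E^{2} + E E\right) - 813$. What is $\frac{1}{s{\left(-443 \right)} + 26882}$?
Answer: $\frac{1}{418567} \approx 2.3891 \cdot 10^{-6}$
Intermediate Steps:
$s{\left(E \right)} = -813 + 2 E^{2}$ ($s{\left(E \right)} = \left(E^{2} + E^{2}\right) - 813 = 2 E^{2} - 813 = -813 + 2 E^{2}$)
$\frac{1}{s{\left(-443 \right)} + 26882} = \frac{1}{\left(-813 + 2 \left(-443\right)^{2}\right) + 26882} = \frac{1}{\left(-813 + 2 \cdot 196249\right) + 26882} = \frac{1}{\left(-813 + 392498\right) + 26882} = \frac{1}{391685 + 26882} = \frac{1}{418567}$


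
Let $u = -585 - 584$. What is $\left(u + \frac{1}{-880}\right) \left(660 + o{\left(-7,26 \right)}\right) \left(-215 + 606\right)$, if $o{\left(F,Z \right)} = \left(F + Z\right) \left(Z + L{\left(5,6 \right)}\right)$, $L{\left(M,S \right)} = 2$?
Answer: $- \frac{59932256739}{110} \approx -5.4484 \cdot 10^{8}$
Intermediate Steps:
$o{\left(F,Z \right)} = \left(2 + Z\right) \left(F + Z\right)$ ($o{\left(F,Z \right)} = \left(F + Z\right) \left(Z + 2\right) = \left(F + Z\right) \left(2 + Z\right) = \left(2 + Z\right) \left(F + Z\right)$)
$u = -1169$ ($u = -585 - 584 = -1169$)
$\left(u + \frac{1}{-880}\right) \left(660 + o{\left(-7,26 \right)}\right) \left(-215 + 606\right) = \left(-1169 + \frac{1}{-880}\right) \left(660 + \left(26^{2} + 2 \left(-7\right) + 2 \cdot 26 - 182\right)\right) \left(-215 + 606\right) = \left(-1169 - \frac{1}{880}\right) \left(660 + \left(676 - 14 + 52 - 182\right)\right) 391 = - \frac{1028721 \left(660 + 532\right) 391}{880} = - \frac{1028721 \cdot 1192 \cdot 391}{880} = \left(- \frac{1028721}{880}\right) 466072 = - \frac{59932256739}{110}$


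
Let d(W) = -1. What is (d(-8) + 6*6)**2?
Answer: 1225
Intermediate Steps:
(d(-8) + 6*6)**2 = (-1 + 6*6)**2 = (-1 + 36)**2 = 35**2 = 1225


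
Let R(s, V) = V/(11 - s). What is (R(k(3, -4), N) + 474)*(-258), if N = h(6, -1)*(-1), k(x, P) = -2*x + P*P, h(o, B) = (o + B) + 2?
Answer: -120486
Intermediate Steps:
h(o, B) = 2 + B + o (h(o, B) = (B + o) + 2 = 2 + B + o)
k(x, P) = P² - 2*x (k(x, P) = -2*x + P² = P² - 2*x)
N = -7 (N = (2 - 1 + 6)*(-1) = 7*(-1) = -7)
(R(k(3, -4), N) + 474)*(-258) = (-1*(-7)/(-11 + ((-4)² - 2*3)) + 474)*(-258) = (-1*(-7)/(-11 + (16 - 6)) + 474)*(-258) = (-1*(-7)/(-11 + 10) + 474)*(-258) = (-1*(-7)/(-1) + 474)*(-258) = (-1*(-7)*(-1) + 474)*(-258) = (-7 + 474)*(-258) = 467*(-258) = -120486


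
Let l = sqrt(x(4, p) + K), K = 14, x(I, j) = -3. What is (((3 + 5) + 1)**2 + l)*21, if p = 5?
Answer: 1701 + 21*sqrt(11) ≈ 1770.6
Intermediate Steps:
l = sqrt(11) (l = sqrt(-3 + 14) = sqrt(11) ≈ 3.3166)
(((3 + 5) + 1)**2 + l)*21 = (((3 + 5) + 1)**2 + sqrt(11))*21 = ((8 + 1)**2 + sqrt(11))*21 = (9**2 + sqrt(11))*21 = (81 + sqrt(11))*21 = 1701 + 21*sqrt(11)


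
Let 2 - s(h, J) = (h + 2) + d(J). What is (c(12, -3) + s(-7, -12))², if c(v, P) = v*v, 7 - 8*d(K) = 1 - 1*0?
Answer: 361201/16 ≈ 22575.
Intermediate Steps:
d(K) = ¾ (d(K) = 7/8 - (1 - 1*0)/8 = 7/8 - (1 + 0)/8 = 7/8 - ⅛*1 = 7/8 - ⅛ = ¾)
c(v, P) = v²
s(h, J) = -¾ - h (s(h, J) = 2 - ((h + 2) + ¾) = 2 - ((2 + h) + ¾) = 2 - (11/4 + h) = 2 + (-11/4 - h) = -¾ - h)
(c(12, -3) + s(-7, -12))² = (12² + (-¾ - 1*(-7)))² = (144 + (-¾ + 7))² = (144 + 25/4)² = (601/4)² = 361201/16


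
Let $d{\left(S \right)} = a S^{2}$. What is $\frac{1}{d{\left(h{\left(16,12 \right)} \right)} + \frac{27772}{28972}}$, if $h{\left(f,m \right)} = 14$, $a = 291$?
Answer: $\frac{7243}{413118691} \approx 1.7532 \cdot 10^{-5}$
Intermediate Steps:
$d{\left(S \right)} = 291 S^{2}$
$\frac{1}{d{\left(h{\left(16,12 \right)} \right)} + \frac{27772}{28972}} = \frac{1}{291 \cdot 14^{2} + \frac{27772}{28972}} = \frac{1}{291 \cdot 196 + 27772 \cdot \frac{1}{28972}} = \frac{1}{57036 + \frac{6943}{7243}} = \frac{1}{\frac{413118691}{7243}} = \frac{7243}{413118691}$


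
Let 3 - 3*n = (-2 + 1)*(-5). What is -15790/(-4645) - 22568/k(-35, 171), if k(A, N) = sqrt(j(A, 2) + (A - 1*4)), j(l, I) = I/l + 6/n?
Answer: 3158/929 + 11284*I*sqrt(70)/29 ≈ 3.3994 + 3255.5*I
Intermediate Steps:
n = -2/3 (n = 1 - (-2 + 1)*(-5)/3 = 1 - (-1)*(-5)/3 = 1 - 1/3*5 = 1 - 5/3 = -2/3 ≈ -0.66667)
j(l, I) = -9 + I/l (j(l, I) = I/l + 6/(-2/3) = I/l + 6*(-3/2) = I/l - 9 = -9 + I/l)
k(A, N) = sqrt(-13 + A + 2/A) (k(A, N) = sqrt((-9 + 2/A) + (A - 1*4)) = sqrt((-9 + 2/A) + (A - 4)) = sqrt((-9 + 2/A) + (-4 + A)) = sqrt(-13 + A + 2/A))
-15790/(-4645) - 22568/k(-35, 171) = -15790/(-4645) - 22568/sqrt(-13 - 35 + 2/(-35)) = -15790*(-1/4645) - 22568/sqrt(-13 - 35 + 2*(-1/35)) = 3158/929 - 22568/sqrt(-13 - 35 - 2/35) = 3158/929 - 22568*(-I*sqrt(70)/58) = 3158/929 - (-11284)*I*sqrt(70)/29 = 3158/929 + 11284*I*sqrt(70)/29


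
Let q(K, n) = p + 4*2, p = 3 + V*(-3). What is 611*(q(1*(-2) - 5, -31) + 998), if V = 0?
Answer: 616499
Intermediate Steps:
p = 3 (p = 3 + 0*(-3) = 3 + 0 = 3)
q(K, n) = 11 (q(K, n) = 3 + 4*2 = 3 + 8 = 11)
611*(q(1*(-2) - 5, -31) + 998) = 611*(11 + 998) = 611*1009 = 616499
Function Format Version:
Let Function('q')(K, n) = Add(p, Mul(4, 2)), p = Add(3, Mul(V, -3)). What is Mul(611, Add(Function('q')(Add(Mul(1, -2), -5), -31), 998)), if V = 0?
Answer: 616499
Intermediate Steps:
p = 3 (p = Add(3, Mul(0, -3)) = Add(3, 0) = 3)
Function('q')(K, n) = 11 (Function('q')(K, n) = Add(3, Mul(4, 2)) = Add(3, 8) = 11)
Mul(611, Add(Function('q')(Add(Mul(1, -2), -5), -31), 998)) = Mul(611, Add(11, 998)) = Mul(611, 1009) = 616499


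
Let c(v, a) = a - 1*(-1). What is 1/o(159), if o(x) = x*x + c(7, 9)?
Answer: 1/25291 ≈ 3.9540e-5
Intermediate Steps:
c(v, a) = 1 + a (c(v, a) = a + 1 = 1 + a)
o(x) = 10 + x² (o(x) = x*x + (1 + 9) = x² + 10 = 10 + x²)
1/o(159) = 1/(10 + 159²) = 1/(10 + 25281) = 1/25291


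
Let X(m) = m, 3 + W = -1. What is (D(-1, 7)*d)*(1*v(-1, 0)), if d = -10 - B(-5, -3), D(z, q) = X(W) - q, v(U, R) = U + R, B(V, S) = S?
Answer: -77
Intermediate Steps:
W = -4 (W = -3 - 1 = -4)
v(U, R) = R + U
D(z, q) = -4 - q
d = -7 (d = -10 - 1*(-3) = -10 + 3 = -7)
(D(-1, 7)*d)*(1*v(-1, 0)) = ((-4 - 1*7)*(-7))*(1*(0 - 1)) = ((-4 - 7)*(-7))*(1*(-1)) = -11*(-7)*(-1) = 77*(-1) = -77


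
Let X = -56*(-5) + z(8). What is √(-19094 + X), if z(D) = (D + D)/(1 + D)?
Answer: I*√169310/3 ≈ 137.16*I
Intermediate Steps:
z(D) = 2*D/(1 + D) (z(D) = (2*D)/(1 + D) = 2*D/(1 + D))
X = 2536/9 (X = -56*(-5) + 2*8/(1 + 8) = 280 + 2*8/9 = 280 + 2*8*(⅑) = 280 + 16/9 = 2536/9 ≈ 281.78)
√(-19094 + X) = √(-19094 + 2536/9) = √(-169310/9) = I*√169310/3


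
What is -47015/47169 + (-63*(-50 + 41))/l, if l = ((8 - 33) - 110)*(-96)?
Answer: -7192217/7547040 ≈ -0.95298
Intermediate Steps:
l = 12960 (l = (-25 - 110)*(-96) = -135*(-96) = 12960)
-47015/47169 + (-63*(-50 + 41))/l = -47015/47169 - 63*(-50 + 41)/12960 = -47015*1/47169 - 63*(-9)*(1/12960) = -47015/47169 + 567*(1/12960) = -47015/47169 + 7/160 = -7192217/7547040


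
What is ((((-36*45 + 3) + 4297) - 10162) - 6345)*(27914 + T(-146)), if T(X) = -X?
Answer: -387985620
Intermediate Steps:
((((-36*45 + 3) + 4297) - 10162) - 6345)*(27914 + T(-146)) = ((((-36*45 + 3) + 4297) - 10162) - 6345)*(27914 - 1*(-146)) = ((((-1620 + 3) + 4297) - 10162) - 6345)*(27914 + 146) = (((-1617 + 4297) - 10162) - 6345)*28060 = ((2680 - 10162) - 6345)*28060 = (-7482 - 6345)*28060 = -13827*28060 = -387985620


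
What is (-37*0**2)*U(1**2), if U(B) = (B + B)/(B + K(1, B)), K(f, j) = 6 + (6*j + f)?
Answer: 0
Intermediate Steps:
K(f, j) = 6 + f + 6*j (K(f, j) = 6 + (f + 6*j) = 6 + f + 6*j)
U(B) = 2*B/(7 + 7*B) (U(B) = (B + B)/(B + (6 + 1 + 6*B)) = (2*B)/(B + (7 + 6*B)) = (2*B)/(7 + 7*B) = 2*B/(7 + 7*B))
(-37*0**2)*U(1**2) = (-37*0**2)*((2/7)*1**2/(1 + 1**2)) = (-37*0)*((2/7)*1/(1 + 1)) = 0*((2/7)*1/2) = 0*((2/7)*1*(1/2)) = 0*(1/7) = 0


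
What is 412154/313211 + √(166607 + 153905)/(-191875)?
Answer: 412154/313211 - 32*√313/191875 ≈ 1.3129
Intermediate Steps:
412154/313211 + √(166607 + 153905)/(-191875) = 412154*(1/313211) + √320512*(-1/191875) = 412154/313211 + (32*√313)*(-1/191875) = 412154/313211 - 32*√313/191875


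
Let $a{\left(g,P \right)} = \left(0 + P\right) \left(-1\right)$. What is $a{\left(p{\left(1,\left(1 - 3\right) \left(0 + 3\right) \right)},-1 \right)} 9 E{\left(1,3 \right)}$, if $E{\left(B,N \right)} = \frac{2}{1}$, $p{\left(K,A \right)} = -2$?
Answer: $18$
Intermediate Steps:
$E{\left(B,N \right)} = 2$ ($E{\left(B,N \right)} = 2 \cdot 1 = 2$)
$a{\left(g,P \right)} = - P$ ($a{\left(g,P \right)} = P \left(-1\right) = - P$)
$a{\left(p{\left(1,\left(1 - 3\right) \left(0 + 3\right) \right)},-1 \right)} 9 E{\left(1,3 \right)} = \left(-1\right) \left(-1\right) 9 \cdot 2 = 1 \cdot 9 \cdot 2 = 9 \cdot 2 = 18$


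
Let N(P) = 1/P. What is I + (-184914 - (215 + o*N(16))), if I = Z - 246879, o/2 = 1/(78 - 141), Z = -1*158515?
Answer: -297623591/504 ≈ -5.9052e+5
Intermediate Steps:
Z = -158515
o = -2/63 (o = 2/(78 - 141) = 2/(-63) = 2*(-1/63) = -2/63 ≈ -0.031746)
I = -405394 (I = -158515 - 246879 = -405394)
I + (-184914 - (215 + o*N(16))) = -405394 + (-184914 - (215 - 2/63/16)) = -405394 + (-184914 - (215 - 2/63*1/16)) = -405394 + (-184914 - (215 - 1/504)) = -405394 + (-184914 - 1*108359/504) = -405394 + (-184914 - 108359/504) = -405394 - 93305015/504 = -297623591/504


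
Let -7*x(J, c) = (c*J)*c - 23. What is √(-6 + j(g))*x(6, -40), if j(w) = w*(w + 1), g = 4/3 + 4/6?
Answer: 0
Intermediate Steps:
x(J, c) = 23/7 - J*c²/7 (x(J, c) = -((c*J)*c - 23)/7 = -((J*c)*c - 23)/7 = -(J*c² - 23)/7 = -(-23 + J*c²)/7 = 23/7 - J*c²/7)
g = 2 (g = 4*(⅓) + 4*(⅙) = 4/3 + ⅔ = 2)
j(w) = w*(1 + w)
√(-6 + j(g))*x(6, -40) = √(-6 + 2*(1 + 2))*(23/7 - ⅐*6*(-40)²) = √(-6 + 2*3)*(23/7 - ⅐*6*1600) = √(-6 + 6)*(23/7 - 9600/7) = √0*(-9577/7) = 0*(-9577/7) = 0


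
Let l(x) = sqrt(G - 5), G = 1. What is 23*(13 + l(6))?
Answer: 299 + 46*I ≈ 299.0 + 46.0*I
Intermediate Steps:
l(x) = 2*I (l(x) = sqrt(1 - 5) = sqrt(-4) = 2*I)
23*(13 + l(6)) = 23*(13 + 2*I) = 299 + 46*I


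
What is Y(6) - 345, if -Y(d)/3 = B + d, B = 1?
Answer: -366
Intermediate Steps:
Y(d) = -3 - 3*d (Y(d) = -3*(1 + d) = -3 - 3*d)
Y(6) - 345 = (-3 - 3*6) - 345 = (-3 - 18) - 345 = -21 - 345 = -366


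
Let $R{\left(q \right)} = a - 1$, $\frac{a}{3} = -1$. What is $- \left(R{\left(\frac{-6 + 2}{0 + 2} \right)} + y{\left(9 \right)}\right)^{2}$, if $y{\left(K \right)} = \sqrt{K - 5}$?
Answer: $-4$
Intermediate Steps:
$a = -3$ ($a = 3 \left(-1\right) = -3$)
$y{\left(K \right)} = \sqrt{-5 + K}$
$R{\left(q \right)} = -4$ ($R{\left(q \right)} = -3 - 1 = -4$)
$- \left(R{\left(\frac{-6 + 2}{0 + 2} \right)} + y{\left(9 \right)}\right)^{2} = - \left(-4 + \sqrt{-5 + 9}\right)^{2} = - \left(-4 + \sqrt{4}\right)^{2} = - \left(-4 + 2\right)^{2} = - \left(-2\right)^{2} = \left(-1\right) 4 = -4$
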